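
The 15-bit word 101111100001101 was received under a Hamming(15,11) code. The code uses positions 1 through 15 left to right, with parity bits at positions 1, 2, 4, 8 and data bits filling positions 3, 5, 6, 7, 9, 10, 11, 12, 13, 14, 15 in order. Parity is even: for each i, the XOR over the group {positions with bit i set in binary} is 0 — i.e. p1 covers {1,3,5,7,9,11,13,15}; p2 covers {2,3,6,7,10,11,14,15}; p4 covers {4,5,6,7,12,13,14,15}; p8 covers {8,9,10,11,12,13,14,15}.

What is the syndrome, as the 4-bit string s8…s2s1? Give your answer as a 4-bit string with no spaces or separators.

1100

s1 (pos 1,3,5,7,9,11,13,15): 1⊕1⊕1⊕1⊕0⊕0⊕1⊕1 = 0
s2 (pos 2,3,6,7,10,11,14,15): 0⊕1⊕1⊕1⊕0⊕0⊕0⊕1 = 0
s4 (pos 4,5,6,7,12,13,14,15): 1⊕1⊕1⊕1⊕1⊕1⊕0⊕1 = 1
s8 (pos 8,9,10,11,12,13,14,15): 0⊕0⊕0⊕0⊕1⊕1⊕0⊕1 = 1
Syndrome s8…s1 = 1100 → error at position 12.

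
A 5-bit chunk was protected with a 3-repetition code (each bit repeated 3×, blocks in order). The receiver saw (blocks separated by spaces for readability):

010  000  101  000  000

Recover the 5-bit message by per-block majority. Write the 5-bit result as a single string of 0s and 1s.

00100

Block 1 (010): 1 one → 0
Block 2 (000): 0 ones → 0
Block 3 (101): 2 ones → 1
Block 4 (000): 0 ones → 0
Block 5 (000): 0 ones → 0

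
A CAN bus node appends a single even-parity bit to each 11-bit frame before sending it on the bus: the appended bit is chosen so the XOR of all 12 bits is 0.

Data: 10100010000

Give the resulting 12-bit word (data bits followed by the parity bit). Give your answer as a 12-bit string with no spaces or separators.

XOR of the 11 data bits: 1⊕0⊕1⊕0⊕0⊕0⊕1⊕0⊕0⊕0⊕0 = 1
Parity bit = 1 (so all 12 bits XOR to 0).

101000100001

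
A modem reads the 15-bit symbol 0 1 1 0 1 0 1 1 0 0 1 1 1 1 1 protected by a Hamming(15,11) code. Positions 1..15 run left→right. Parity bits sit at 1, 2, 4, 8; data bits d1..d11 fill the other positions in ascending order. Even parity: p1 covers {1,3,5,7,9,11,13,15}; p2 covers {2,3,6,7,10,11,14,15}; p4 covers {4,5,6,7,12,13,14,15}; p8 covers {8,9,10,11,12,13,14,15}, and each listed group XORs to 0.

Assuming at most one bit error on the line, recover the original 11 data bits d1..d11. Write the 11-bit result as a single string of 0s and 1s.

11010011111

s1 (pos 1,3,5,7,9,11,13,15): 0⊕1⊕1⊕1⊕0⊕1⊕1⊕1 = 0
s2 (pos 2,3,6,7,10,11,14,15): 1⊕1⊕0⊕1⊕0⊕1⊕1⊕1 = 0
s4 (pos 4,5,6,7,12,13,14,15): 0⊕1⊕0⊕1⊕1⊕1⊕1⊕1 = 0
s8 (pos 8,9,10,11,12,13,14,15): 1⊕0⊕0⊕1⊕1⊕1⊕1⊕1 = 0
Syndrome s8…s1 = 0000 → no error.
Read data bits from positions 3,5,6,7,9,10,11,12,13,14,15: 11010011111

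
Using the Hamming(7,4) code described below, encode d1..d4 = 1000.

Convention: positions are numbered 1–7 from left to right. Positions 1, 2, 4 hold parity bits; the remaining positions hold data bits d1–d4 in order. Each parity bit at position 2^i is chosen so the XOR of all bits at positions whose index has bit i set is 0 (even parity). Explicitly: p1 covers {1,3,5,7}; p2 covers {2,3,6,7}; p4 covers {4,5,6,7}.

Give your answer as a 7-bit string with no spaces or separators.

Place data at non-parity positions: p1 p2 1 p4 0 0 0
p1 (pos 1,3,5,7): XOR of data positions = 1⊕0⊕0 = 1
p2 (pos 2,3,6,7): XOR of data positions = 1⊕0⊕0 = 1
p4 (pos 4,5,6,7): XOR of data positions = 0⊕0⊕0 = 0
Codeword: 1110000

1110000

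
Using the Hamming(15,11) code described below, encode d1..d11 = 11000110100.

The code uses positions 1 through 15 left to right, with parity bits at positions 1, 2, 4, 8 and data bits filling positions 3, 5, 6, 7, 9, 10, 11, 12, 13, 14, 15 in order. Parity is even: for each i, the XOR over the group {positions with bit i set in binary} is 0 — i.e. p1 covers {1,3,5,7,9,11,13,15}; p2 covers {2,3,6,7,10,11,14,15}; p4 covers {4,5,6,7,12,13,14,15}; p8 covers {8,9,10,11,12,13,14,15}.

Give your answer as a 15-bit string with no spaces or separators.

Place data at non-parity positions: p1 p2 1 p4 1 0 0 p8 0 1 1 0 1 0 0
p1 (pos 1,3,5,7,9,11,13,15): XOR of data positions = 1⊕1⊕0⊕0⊕1⊕1⊕0 = 0
p2 (pos 2,3,6,7,10,11,14,15): XOR of data positions = 1⊕0⊕0⊕1⊕1⊕0⊕0 = 1
p4 (pos 4,5,6,7,12,13,14,15): XOR of data positions = 1⊕0⊕0⊕0⊕1⊕0⊕0 = 0
p8 (pos 8,9,10,11,12,13,14,15): XOR of data positions = 0⊕1⊕1⊕0⊕1⊕0⊕0 = 1
Codeword: 011010010110100

011010010110100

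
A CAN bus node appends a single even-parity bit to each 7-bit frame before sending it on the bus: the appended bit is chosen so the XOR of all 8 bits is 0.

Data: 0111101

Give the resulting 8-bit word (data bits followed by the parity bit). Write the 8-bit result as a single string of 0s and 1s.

XOR of the 7 data bits: 0⊕1⊕1⊕1⊕1⊕0⊕1 = 1
Parity bit = 1 (so all 8 bits XOR to 0).

01111011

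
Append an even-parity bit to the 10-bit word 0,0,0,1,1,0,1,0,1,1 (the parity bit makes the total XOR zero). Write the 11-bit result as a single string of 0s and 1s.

00011010111

XOR of the 10 data bits: 0⊕0⊕0⊕1⊕1⊕0⊕1⊕0⊕1⊕1 = 1
Parity bit = 1 (so all 11 bits XOR to 0).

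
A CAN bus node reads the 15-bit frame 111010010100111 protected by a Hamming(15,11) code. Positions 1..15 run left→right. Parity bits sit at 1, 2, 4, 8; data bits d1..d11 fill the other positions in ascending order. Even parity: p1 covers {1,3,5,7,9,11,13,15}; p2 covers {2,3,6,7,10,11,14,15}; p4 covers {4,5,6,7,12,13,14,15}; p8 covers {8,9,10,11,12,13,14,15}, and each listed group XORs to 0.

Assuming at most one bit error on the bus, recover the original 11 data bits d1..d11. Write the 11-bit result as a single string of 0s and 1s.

s1 (pos 1,3,5,7,9,11,13,15): 1⊕1⊕1⊕0⊕0⊕0⊕1⊕1 = 1
s2 (pos 2,3,6,7,10,11,14,15): 1⊕1⊕0⊕0⊕1⊕0⊕1⊕1 = 1
s4 (pos 4,5,6,7,12,13,14,15): 0⊕1⊕0⊕0⊕0⊕1⊕1⊕1 = 0
s8 (pos 8,9,10,11,12,13,14,15): 1⊕0⊕1⊕0⊕0⊕1⊕1⊕1 = 1
Syndrome s8…s1 = 1011 → error at position 11.
Flip position 11: 111010010100111 → 111010010110111
Read data bits from positions 3,5,6,7,9,10,11,12,13,14,15: 11000110111

11000110111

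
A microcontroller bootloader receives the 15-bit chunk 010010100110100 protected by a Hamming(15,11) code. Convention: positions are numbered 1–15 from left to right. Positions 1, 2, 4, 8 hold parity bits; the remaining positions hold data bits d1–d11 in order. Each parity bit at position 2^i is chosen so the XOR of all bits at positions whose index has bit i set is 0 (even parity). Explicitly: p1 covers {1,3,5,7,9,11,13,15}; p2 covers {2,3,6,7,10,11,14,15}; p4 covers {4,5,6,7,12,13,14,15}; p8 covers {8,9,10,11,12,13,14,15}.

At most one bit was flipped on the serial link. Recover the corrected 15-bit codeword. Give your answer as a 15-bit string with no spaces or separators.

010010100111100

s1 (pos 1,3,5,7,9,11,13,15): 0⊕0⊕1⊕1⊕0⊕1⊕1⊕0 = 0
s2 (pos 2,3,6,7,10,11,14,15): 1⊕0⊕0⊕1⊕1⊕1⊕0⊕0 = 0
s4 (pos 4,5,6,7,12,13,14,15): 0⊕1⊕0⊕1⊕0⊕1⊕0⊕0 = 1
s8 (pos 8,9,10,11,12,13,14,15): 0⊕0⊕1⊕1⊕0⊕1⊕0⊕0 = 1
Syndrome s8…s1 = 1100 → error at position 12.
Flip position 12: 010010100110100 → 010010100111100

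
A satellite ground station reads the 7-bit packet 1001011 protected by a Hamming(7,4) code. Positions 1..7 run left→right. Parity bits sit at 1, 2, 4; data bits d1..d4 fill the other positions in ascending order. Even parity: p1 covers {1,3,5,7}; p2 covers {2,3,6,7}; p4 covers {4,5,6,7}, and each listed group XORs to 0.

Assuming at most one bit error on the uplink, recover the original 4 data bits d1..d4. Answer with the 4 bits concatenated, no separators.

s1 (pos 1,3,5,7): 1⊕0⊕0⊕1 = 0
s2 (pos 2,3,6,7): 0⊕0⊕1⊕1 = 0
s4 (pos 4,5,6,7): 1⊕0⊕1⊕1 = 1
Syndrome s4…s1 = 100 → error at position 4.
Flip position 4: 1001011 → 1000011
Read data bits from positions 3,5,6,7: 0011

0011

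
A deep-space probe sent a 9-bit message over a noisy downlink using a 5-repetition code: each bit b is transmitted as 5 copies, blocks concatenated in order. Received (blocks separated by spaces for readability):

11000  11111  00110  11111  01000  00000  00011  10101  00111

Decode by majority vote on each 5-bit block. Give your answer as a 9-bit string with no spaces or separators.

Block 1 (11000): 2 ones → 0
Block 2 (11111): 5 ones → 1
Block 3 (00110): 2 ones → 0
Block 4 (11111): 5 ones → 1
Block 5 (01000): 1 one → 0
Block 6 (00000): 0 ones → 0
Block 7 (00011): 2 ones → 0
Block 8 (10101): 3 ones → 1
Block 9 (00111): 3 ones → 1

010100011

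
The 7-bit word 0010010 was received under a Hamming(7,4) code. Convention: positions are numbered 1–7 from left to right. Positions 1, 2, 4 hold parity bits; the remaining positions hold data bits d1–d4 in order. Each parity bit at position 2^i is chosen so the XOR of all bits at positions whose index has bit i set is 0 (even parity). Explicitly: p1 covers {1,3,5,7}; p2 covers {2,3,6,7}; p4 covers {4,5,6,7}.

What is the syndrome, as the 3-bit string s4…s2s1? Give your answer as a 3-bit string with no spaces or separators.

101

s1 (pos 1,3,5,7): 0⊕1⊕0⊕0 = 1
s2 (pos 2,3,6,7): 0⊕1⊕1⊕0 = 0
s4 (pos 4,5,6,7): 0⊕0⊕1⊕0 = 1
Syndrome s4…s1 = 101 → error at position 5.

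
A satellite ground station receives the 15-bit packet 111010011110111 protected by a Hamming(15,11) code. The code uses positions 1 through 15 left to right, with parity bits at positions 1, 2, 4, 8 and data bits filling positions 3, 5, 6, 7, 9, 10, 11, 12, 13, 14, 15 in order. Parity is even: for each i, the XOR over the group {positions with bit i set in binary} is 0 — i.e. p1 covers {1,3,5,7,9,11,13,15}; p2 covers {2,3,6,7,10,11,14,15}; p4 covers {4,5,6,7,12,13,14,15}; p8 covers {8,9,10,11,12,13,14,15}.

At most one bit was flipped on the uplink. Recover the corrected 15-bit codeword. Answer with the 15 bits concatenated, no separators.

s1 (pos 1,3,5,7,9,11,13,15): 1⊕1⊕1⊕0⊕1⊕1⊕1⊕1 = 1
s2 (pos 2,3,6,7,10,11,14,15): 1⊕1⊕0⊕0⊕1⊕1⊕1⊕1 = 0
s4 (pos 4,5,6,7,12,13,14,15): 0⊕1⊕0⊕0⊕0⊕1⊕1⊕1 = 0
s8 (pos 8,9,10,11,12,13,14,15): 1⊕1⊕1⊕1⊕0⊕1⊕1⊕1 = 1
Syndrome s8…s1 = 1001 → error at position 9.
Flip position 9: 111010011110111 → 111010010110111

111010010110111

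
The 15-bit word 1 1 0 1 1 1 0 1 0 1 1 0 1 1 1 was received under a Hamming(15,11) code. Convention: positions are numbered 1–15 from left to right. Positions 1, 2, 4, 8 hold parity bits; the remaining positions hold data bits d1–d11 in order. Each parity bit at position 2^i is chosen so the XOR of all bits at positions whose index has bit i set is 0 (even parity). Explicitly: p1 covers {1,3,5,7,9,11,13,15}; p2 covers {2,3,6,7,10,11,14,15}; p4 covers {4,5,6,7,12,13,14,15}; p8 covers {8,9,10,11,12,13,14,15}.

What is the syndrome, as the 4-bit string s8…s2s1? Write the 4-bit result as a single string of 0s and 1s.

s1 (pos 1,3,5,7,9,11,13,15): 1⊕0⊕1⊕0⊕0⊕1⊕1⊕1 = 1
s2 (pos 2,3,6,7,10,11,14,15): 1⊕0⊕1⊕0⊕1⊕1⊕1⊕1 = 0
s4 (pos 4,5,6,7,12,13,14,15): 1⊕1⊕1⊕0⊕0⊕1⊕1⊕1 = 0
s8 (pos 8,9,10,11,12,13,14,15): 1⊕0⊕1⊕1⊕0⊕1⊕1⊕1 = 0
Syndrome s8…s1 = 0001 → error at position 1.

0001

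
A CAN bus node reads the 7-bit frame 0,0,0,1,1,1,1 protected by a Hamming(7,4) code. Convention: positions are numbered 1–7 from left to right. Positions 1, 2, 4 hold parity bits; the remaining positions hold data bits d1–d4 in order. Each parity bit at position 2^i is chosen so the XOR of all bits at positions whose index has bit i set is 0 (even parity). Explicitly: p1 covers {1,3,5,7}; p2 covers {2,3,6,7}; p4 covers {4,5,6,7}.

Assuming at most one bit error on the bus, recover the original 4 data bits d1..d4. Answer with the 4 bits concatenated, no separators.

0111

s1 (pos 1,3,5,7): 0⊕0⊕1⊕1 = 0
s2 (pos 2,3,6,7): 0⊕0⊕1⊕1 = 0
s4 (pos 4,5,6,7): 1⊕1⊕1⊕1 = 0
Syndrome s4…s1 = 000 → no error.
Read data bits from positions 3,5,6,7: 0111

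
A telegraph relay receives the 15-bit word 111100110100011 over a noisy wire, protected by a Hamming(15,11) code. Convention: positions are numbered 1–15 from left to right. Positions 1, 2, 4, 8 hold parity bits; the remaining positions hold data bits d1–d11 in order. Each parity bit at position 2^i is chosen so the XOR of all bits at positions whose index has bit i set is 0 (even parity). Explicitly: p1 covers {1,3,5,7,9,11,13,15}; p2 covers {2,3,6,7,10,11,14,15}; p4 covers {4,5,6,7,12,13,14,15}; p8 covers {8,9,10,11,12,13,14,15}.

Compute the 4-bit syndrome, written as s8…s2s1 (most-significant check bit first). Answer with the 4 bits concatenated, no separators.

0000

s1 (pos 1,3,5,7,9,11,13,15): 1⊕1⊕0⊕1⊕0⊕0⊕0⊕1 = 0
s2 (pos 2,3,6,7,10,11,14,15): 1⊕1⊕0⊕1⊕1⊕0⊕1⊕1 = 0
s4 (pos 4,5,6,7,12,13,14,15): 1⊕0⊕0⊕1⊕0⊕0⊕1⊕1 = 0
s8 (pos 8,9,10,11,12,13,14,15): 1⊕0⊕1⊕0⊕0⊕0⊕1⊕1 = 0
Syndrome s8…s1 = 0000 → no error.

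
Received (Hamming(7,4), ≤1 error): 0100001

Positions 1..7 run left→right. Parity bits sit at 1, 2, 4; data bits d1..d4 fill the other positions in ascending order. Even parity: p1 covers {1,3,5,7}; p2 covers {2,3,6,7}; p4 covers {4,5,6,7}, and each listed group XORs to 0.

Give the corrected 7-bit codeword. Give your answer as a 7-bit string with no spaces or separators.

s1 (pos 1,3,5,7): 0⊕0⊕0⊕1 = 1
s2 (pos 2,3,6,7): 1⊕0⊕0⊕1 = 0
s4 (pos 4,5,6,7): 0⊕0⊕0⊕1 = 1
Syndrome s4…s1 = 101 → error at position 5.
Flip position 5: 0100001 → 0100101

0100101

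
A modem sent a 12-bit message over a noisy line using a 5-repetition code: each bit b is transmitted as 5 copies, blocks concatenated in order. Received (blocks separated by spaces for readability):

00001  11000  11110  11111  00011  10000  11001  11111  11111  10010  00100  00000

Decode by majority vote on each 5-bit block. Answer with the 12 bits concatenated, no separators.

001100111000

Block 1 (00001): 1 one → 0
Block 2 (11000): 2 ones → 0
Block 3 (11110): 4 ones → 1
Block 4 (11111): 5 ones → 1
Block 5 (00011): 2 ones → 0
Block 6 (10000): 1 one → 0
Block 7 (11001): 3 ones → 1
Block 8 (11111): 5 ones → 1
Block 9 (11111): 5 ones → 1
Block 10 (10010): 2 ones → 0
Block 11 (00100): 1 one → 0
Block 12 (00000): 0 ones → 0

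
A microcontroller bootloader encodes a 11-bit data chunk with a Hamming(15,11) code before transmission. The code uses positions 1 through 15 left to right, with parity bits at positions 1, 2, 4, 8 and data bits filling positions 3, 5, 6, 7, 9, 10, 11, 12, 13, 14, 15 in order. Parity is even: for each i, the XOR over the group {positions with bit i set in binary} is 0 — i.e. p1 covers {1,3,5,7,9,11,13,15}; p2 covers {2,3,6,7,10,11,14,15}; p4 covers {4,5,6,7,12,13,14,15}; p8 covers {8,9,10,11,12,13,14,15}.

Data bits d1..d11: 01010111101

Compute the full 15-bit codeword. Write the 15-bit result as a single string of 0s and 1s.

100110110111101

Place data at non-parity positions: p1 p2 0 p4 1 0 1 p8 0 1 1 1 1 0 1
p1 (pos 1,3,5,7,9,11,13,15): XOR of data positions = 0⊕1⊕1⊕0⊕1⊕1⊕1 = 1
p2 (pos 2,3,6,7,10,11,14,15): XOR of data positions = 0⊕0⊕1⊕1⊕1⊕0⊕1 = 0
p4 (pos 4,5,6,7,12,13,14,15): XOR of data positions = 1⊕0⊕1⊕1⊕1⊕0⊕1 = 1
p8 (pos 8,9,10,11,12,13,14,15): XOR of data positions = 0⊕1⊕1⊕1⊕1⊕0⊕1 = 1
Codeword: 100110110111101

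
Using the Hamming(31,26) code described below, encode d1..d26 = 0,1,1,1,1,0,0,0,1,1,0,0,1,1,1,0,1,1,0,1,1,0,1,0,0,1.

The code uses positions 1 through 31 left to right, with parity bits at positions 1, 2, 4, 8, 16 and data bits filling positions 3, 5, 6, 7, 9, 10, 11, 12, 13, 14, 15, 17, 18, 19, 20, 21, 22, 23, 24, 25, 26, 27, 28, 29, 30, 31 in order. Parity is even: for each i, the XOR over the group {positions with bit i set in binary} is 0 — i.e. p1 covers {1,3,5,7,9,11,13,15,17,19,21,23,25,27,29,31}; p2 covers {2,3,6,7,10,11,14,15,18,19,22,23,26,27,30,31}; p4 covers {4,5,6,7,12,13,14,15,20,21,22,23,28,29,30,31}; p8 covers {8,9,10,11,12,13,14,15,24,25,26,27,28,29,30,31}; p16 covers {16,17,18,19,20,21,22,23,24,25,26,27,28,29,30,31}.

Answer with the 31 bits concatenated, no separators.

Place data at non-parity positions: p1 p2 0 p4 1 1 1 p8 1 0 0 0 1 1 0 p16 0 1 1 1 0 1 1 0 1 1 0 1 0 0 1
p1 (pos 1,3,5,7,9,11,13,15,17,19,21,23,25,27,29,31): XOR of data positions = 0⊕1⊕1⊕1⊕0⊕1⊕0⊕0⊕1⊕0⊕1⊕1⊕0⊕0⊕1 = 0
p2 (pos 2,3,6,7,10,11,14,15,18,19,22,23,26,27,30,31): XOR of data positions = 0⊕1⊕1⊕0⊕0⊕1⊕0⊕1⊕1⊕1⊕1⊕1⊕0⊕0⊕1 = 1
p4 (pos 4,5,6,7,12,13,14,15,20,21,22,23,28,29,30,31): XOR of data positions = 1⊕1⊕1⊕0⊕1⊕1⊕0⊕1⊕0⊕1⊕1⊕1⊕0⊕0⊕1 = 0
p8 (pos 8,9,10,11,12,13,14,15,24,25,26,27,28,29,30,31): XOR of data positions = 1⊕0⊕0⊕0⊕1⊕1⊕0⊕0⊕1⊕1⊕0⊕1⊕0⊕0⊕1 = 1
p16 (pos 16,17,18,19,20,21,22,23,24,25,26,27,28,29,30,31): XOR of data positions = 0⊕1⊕1⊕1⊕0⊕1⊕1⊕0⊕1⊕1⊕0⊕1⊕0⊕0⊕1 = 1
Codeword: 0100111110001101011101101101001

0100111110001101011101101101001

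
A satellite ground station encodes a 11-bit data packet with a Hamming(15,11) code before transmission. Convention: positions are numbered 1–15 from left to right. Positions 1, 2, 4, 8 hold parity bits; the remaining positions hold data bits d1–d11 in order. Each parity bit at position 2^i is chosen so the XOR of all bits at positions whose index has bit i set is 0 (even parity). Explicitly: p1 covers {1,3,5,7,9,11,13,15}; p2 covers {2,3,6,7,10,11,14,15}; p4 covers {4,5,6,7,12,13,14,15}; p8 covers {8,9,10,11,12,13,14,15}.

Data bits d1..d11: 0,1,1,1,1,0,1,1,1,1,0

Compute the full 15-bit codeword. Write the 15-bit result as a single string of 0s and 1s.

Place data at non-parity positions: p1 p2 0 p4 1 1 1 p8 1 0 1 1 1 1 0
p1 (pos 1,3,5,7,9,11,13,15): XOR of data positions = 0⊕1⊕1⊕1⊕1⊕1⊕0 = 1
p2 (pos 2,3,6,7,10,11,14,15): XOR of data positions = 0⊕1⊕1⊕0⊕1⊕1⊕0 = 0
p4 (pos 4,5,6,7,12,13,14,15): XOR of data positions = 1⊕1⊕1⊕1⊕1⊕1⊕0 = 0
p8 (pos 8,9,10,11,12,13,14,15): XOR of data positions = 1⊕0⊕1⊕1⊕1⊕1⊕0 = 1
Codeword: 100011111011110

100011111011110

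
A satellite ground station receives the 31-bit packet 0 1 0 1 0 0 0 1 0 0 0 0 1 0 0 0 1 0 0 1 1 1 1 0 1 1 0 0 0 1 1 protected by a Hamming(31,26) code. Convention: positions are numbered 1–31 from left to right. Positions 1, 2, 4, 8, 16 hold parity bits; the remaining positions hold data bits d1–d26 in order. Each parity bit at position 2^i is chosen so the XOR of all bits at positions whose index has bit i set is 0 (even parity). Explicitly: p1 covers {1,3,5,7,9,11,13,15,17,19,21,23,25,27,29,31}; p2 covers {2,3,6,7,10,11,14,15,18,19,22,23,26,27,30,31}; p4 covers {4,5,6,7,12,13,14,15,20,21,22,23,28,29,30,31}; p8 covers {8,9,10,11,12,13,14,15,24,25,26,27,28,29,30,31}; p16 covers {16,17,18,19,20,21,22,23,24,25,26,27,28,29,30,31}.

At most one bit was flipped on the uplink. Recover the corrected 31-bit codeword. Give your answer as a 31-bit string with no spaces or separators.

s1 (pos 1,3,5,7,9,11,13,15,17,19,21,23,25,27,29,31): 0⊕0⊕0⊕0⊕0⊕0⊕1⊕0⊕1⊕0⊕1⊕1⊕1⊕0⊕0⊕1 = 0
s2 (pos 2,3,6,7,10,11,14,15,18,19,22,23,26,27,30,31): 1⊕0⊕0⊕0⊕0⊕0⊕0⊕0⊕0⊕0⊕1⊕1⊕1⊕0⊕1⊕1 = 0
s4 (pos 4,5,6,7,12,13,14,15,20,21,22,23,28,29,30,31): 1⊕0⊕0⊕0⊕0⊕1⊕0⊕0⊕1⊕1⊕1⊕1⊕0⊕0⊕1⊕1 = 0
s8 (pos 8,9,10,11,12,13,14,15,24,25,26,27,28,29,30,31): 1⊕0⊕0⊕0⊕0⊕1⊕0⊕0⊕0⊕1⊕1⊕0⊕0⊕0⊕1⊕1 = 0
s16 (pos 16,17,18,19,20,21,22,23,24,25,26,27,28,29,30,31): 0⊕1⊕0⊕0⊕1⊕1⊕1⊕1⊕0⊕1⊕1⊕0⊕0⊕0⊕1⊕1 = 1
Syndrome s16…s1 = 10000 → error at position 16.
Flip position 16: 0101000100001000100111101100011 → 0101000100001001100111101100011

0101000100001001100111101100011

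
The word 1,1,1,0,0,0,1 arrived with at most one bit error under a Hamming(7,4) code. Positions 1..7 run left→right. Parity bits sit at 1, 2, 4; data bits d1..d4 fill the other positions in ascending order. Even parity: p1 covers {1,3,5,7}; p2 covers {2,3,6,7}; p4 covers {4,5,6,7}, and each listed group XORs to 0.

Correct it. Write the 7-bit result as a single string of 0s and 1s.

s1 (pos 1,3,5,7): 1⊕1⊕0⊕1 = 1
s2 (pos 2,3,6,7): 1⊕1⊕0⊕1 = 1
s4 (pos 4,5,6,7): 0⊕0⊕0⊕1 = 1
Syndrome s4…s1 = 111 → error at position 7.
Flip position 7: 1110001 → 1110000

1110000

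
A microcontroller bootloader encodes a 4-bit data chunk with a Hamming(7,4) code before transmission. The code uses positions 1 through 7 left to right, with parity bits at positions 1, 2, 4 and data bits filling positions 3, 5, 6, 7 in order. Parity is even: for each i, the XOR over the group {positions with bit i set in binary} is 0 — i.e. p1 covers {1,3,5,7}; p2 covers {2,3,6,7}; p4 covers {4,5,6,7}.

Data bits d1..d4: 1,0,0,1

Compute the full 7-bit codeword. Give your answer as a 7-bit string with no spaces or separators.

Place data at non-parity positions: p1 p2 1 p4 0 0 1
p1 (pos 1,3,5,7): XOR of data positions = 1⊕0⊕1 = 0
p2 (pos 2,3,6,7): XOR of data positions = 1⊕0⊕1 = 0
p4 (pos 4,5,6,7): XOR of data positions = 0⊕0⊕1 = 1
Codeword: 0011001

0011001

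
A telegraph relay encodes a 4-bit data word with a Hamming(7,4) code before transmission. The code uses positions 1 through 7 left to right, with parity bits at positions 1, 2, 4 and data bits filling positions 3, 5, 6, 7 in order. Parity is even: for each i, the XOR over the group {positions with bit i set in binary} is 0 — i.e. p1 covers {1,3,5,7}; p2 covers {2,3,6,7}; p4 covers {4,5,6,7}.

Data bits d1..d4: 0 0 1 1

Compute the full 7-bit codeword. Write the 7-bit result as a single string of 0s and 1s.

Place data at non-parity positions: p1 p2 0 p4 0 1 1
p1 (pos 1,3,5,7): XOR of data positions = 0⊕0⊕1 = 1
p2 (pos 2,3,6,7): XOR of data positions = 0⊕1⊕1 = 0
p4 (pos 4,5,6,7): XOR of data positions = 0⊕1⊕1 = 0
Codeword: 1000011

1000011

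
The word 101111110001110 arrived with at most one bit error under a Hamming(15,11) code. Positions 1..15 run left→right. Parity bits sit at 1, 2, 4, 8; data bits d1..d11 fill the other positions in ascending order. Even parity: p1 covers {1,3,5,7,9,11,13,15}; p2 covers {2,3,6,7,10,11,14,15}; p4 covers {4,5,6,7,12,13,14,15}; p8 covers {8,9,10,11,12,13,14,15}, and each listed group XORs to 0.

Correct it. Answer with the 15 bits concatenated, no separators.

101101110001110

s1 (pos 1,3,5,7,9,11,13,15): 1⊕1⊕1⊕1⊕0⊕0⊕1⊕0 = 1
s2 (pos 2,3,6,7,10,11,14,15): 0⊕1⊕1⊕1⊕0⊕0⊕1⊕0 = 0
s4 (pos 4,5,6,7,12,13,14,15): 1⊕1⊕1⊕1⊕1⊕1⊕1⊕0 = 1
s8 (pos 8,9,10,11,12,13,14,15): 1⊕0⊕0⊕0⊕1⊕1⊕1⊕0 = 0
Syndrome s8…s1 = 0101 → error at position 5.
Flip position 5: 101111110001110 → 101101110001110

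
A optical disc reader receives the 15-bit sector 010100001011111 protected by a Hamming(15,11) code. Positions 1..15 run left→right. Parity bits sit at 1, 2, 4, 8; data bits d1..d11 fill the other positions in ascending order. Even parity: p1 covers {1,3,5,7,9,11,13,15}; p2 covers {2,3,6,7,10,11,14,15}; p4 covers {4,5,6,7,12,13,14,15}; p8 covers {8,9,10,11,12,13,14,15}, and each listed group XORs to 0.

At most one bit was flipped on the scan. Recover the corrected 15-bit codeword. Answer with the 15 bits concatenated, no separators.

010000001011111

s1 (pos 1,3,5,7,9,11,13,15): 0⊕0⊕0⊕0⊕1⊕1⊕1⊕1 = 0
s2 (pos 2,3,6,7,10,11,14,15): 1⊕0⊕0⊕0⊕0⊕1⊕1⊕1 = 0
s4 (pos 4,5,6,7,12,13,14,15): 1⊕0⊕0⊕0⊕1⊕1⊕1⊕1 = 1
s8 (pos 8,9,10,11,12,13,14,15): 0⊕1⊕0⊕1⊕1⊕1⊕1⊕1 = 0
Syndrome s8…s1 = 0100 → error at position 4.
Flip position 4: 010100001011111 → 010000001011111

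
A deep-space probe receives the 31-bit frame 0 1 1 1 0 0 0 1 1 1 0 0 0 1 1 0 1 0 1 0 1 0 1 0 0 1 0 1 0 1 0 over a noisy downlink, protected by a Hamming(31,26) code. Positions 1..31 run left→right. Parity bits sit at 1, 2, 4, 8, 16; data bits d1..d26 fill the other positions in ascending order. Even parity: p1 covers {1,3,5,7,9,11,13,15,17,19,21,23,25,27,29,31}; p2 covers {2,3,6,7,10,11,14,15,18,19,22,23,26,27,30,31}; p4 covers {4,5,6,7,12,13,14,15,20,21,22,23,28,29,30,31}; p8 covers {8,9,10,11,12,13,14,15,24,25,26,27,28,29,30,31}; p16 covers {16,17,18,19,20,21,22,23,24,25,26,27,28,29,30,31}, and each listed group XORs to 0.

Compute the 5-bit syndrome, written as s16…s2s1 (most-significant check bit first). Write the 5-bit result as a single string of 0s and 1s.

10111

s1 (pos 1,3,5,7,9,11,13,15,17,19,21,23,25,27,29,31): 0⊕1⊕0⊕0⊕1⊕0⊕0⊕1⊕1⊕1⊕1⊕1⊕0⊕0⊕0⊕0 = 1
s2 (pos 2,3,6,7,10,11,14,15,18,19,22,23,26,27,30,31): 1⊕1⊕0⊕0⊕1⊕0⊕1⊕1⊕0⊕1⊕0⊕1⊕1⊕0⊕1⊕0 = 1
s4 (pos 4,5,6,7,12,13,14,15,20,21,22,23,28,29,30,31): 1⊕0⊕0⊕0⊕0⊕0⊕1⊕1⊕0⊕1⊕0⊕1⊕1⊕0⊕1⊕0 = 1
s8 (pos 8,9,10,11,12,13,14,15,24,25,26,27,28,29,30,31): 1⊕1⊕1⊕0⊕0⊕0⊕1⊕1⊕0⊕0⊕1⊕0⊕1⊕0⊕1⊕0 = 0
s16 (pos 16,17,18,19,20,21,22,23,24,25,26,27,28,29,30,31): 0⊕1⊕0⊕1⊕0⊕1⊕0⊕1⊕0⊕0⊕1⊕0⊕1⊕0⊕1⊕0 = 1
Syndrome s16…s1 = 10111 → error at position 23.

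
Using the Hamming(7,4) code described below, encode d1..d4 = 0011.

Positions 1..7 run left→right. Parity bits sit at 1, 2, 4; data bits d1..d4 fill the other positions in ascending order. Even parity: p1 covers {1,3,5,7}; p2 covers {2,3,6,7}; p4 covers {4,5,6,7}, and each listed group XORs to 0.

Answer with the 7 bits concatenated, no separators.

Place data at non-parity positions: p1 p2 0 p4 0 1 1
p1 (pos 1,3,5,7): XOR of data positions = 0⊕0⊕1 = 1
p2 (pos 2,3,6,7): XOR of data positions = 0⊕1⊕1 = 0
p4 (pos 4,5,6,7): XOR of data positions = 0⊕1⊕1 = 0
Codeword: 1000011

1000011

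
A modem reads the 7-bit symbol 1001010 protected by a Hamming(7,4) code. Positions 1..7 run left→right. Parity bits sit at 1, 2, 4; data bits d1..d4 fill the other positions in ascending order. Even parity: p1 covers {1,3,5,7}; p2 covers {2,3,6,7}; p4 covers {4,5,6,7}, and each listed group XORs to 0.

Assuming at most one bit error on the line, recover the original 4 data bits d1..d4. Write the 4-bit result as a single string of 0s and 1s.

s1 (pos 1,3,5,7): 1⊕0⊕0⊕0 = 1
s2 (pos 2,3,6,7): 0⊕0⊕1⊕0 = 1
s4 (pos 4,5,6,7): 1⊕0⊕1⊕0 = 0
Syndrome s4…s1 = 011 → error at position 3.
Flip position 3: 1001010 → 1011010
Read data bits from positions 3,5,6,7: 1010

1010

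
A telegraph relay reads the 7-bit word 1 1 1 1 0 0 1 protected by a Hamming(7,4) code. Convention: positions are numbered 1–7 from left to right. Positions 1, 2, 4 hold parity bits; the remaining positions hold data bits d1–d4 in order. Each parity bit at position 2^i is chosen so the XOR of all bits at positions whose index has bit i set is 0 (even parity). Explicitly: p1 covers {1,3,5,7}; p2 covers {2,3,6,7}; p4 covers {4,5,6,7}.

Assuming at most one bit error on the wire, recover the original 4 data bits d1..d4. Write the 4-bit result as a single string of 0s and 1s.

s1 (pos 1,3,5,7): 1⊕1⊕0⊕1 = 1
s2 (pos 2,3,6,7): 1⊕1⊕0⊕1 = 1
s4 (pos 4,5,6,7): 1⊕0⊕0⊕1 = 0
Syndrome s4…s1 = 011 → error at position 3.
Flip position 3: 1111001 → 1101001
Read data bits from positions 3,5,6,7: 0001

0001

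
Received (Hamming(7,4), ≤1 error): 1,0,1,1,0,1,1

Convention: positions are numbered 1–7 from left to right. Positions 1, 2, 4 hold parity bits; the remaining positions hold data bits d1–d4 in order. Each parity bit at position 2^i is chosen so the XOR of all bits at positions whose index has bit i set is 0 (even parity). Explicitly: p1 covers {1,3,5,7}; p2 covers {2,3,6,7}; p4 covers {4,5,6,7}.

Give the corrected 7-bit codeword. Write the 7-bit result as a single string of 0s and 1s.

1011010

s1 (pos 1,3,5,7): 1⊕1⊕0⊕1 = 1
s2 (pos 2,3,6,7): 0⊕1⊕1⊕1 = 1
s4 (pos 4,5,6,7): 1⊕0⊕1⊕1 = 1
Syndrome s4…s1 = 111 → error at position 7.
Flip position 7: 1011011 → 1011010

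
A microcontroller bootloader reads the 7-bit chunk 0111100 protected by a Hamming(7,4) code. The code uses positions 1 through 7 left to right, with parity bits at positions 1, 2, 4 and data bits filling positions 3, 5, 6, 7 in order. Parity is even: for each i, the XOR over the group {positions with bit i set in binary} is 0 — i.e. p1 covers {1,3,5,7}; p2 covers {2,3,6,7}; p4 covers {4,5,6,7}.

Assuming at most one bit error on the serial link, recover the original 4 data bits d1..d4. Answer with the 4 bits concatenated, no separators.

s1 (pos 1,3,5,7): 0⊕1⊕1⊕0 = 0
s2 (pos 2,3,6,7): 1⊕1⊕0⊕0 = 0
s4 (pos 4,5,6,7): 1⊕1⊕0⊕0 = 0
Syndrome s4…s1 = 000 → no error.
Read data bits from positions 3,5,6,7: 1100

1100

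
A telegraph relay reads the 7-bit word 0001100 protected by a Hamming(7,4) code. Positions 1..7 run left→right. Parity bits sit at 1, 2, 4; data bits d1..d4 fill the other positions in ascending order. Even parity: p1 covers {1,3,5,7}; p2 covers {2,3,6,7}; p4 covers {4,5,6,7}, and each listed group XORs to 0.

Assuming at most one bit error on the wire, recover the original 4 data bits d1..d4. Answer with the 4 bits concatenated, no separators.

0100

s1 (pos 1,3,5,7): 0⊕0⊕1⊕0 = 1
s2 (pos 2,3,6,7): 0⊕0⊕0⊕0 = 0
s4 (pos 4,5,6,7): 1⊕1⊕0⊕0 = 0
Syndrome s4…s1 = 001 → error at position 1.
Flip position 1: 0001100 → 1001100
Read data bits from positions 3,5,6,7: 0100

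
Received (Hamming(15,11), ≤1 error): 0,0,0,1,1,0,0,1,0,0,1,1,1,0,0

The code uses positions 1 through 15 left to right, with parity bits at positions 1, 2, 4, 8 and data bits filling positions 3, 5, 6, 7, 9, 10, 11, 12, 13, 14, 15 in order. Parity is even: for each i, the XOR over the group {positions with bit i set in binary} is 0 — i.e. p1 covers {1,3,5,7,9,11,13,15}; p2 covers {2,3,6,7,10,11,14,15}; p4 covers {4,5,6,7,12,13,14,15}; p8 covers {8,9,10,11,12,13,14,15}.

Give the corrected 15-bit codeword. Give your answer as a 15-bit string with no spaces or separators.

s1 (pos 1,3,5,7,9,11,13,15): 0⊕0⊕1⊕0⊕0⊕1⊕1⊕0 = 1
s2 (pos 2,3,6,7,10,11,14,15): 0⊕0⊕0⊕0⊕0⊕1⊕0⊕0 = 1
s4 (pos 4,5,6,7,12,13,14,15): 1⊕1⊕0⊕0⊕1⊕1⊕0⊕0 = 0
s8 (pos 8,9,10,11,12,13,14,15): 1⊕0⊕0⊕1⊕1⊕1⊕0⊕0 = 0
Syndrome s8…s1 = 0011 → error at position 3.
Flip position 3: 000110010011100 → 001110010011100

001110010011100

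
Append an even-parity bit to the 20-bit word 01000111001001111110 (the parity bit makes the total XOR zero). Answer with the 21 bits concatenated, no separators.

010001110010011111101

XOR of the 20 data bits: 0⊕1⊕0⊕0⊕0⊕1⊕1⊕1⊕0⊕0⊕1⊕0⊕0⊕1⊕1⊕1⊕1⊕1⊕1⊕0 = 1
Parity bit = 1 (so all 21 bits XOR to 0).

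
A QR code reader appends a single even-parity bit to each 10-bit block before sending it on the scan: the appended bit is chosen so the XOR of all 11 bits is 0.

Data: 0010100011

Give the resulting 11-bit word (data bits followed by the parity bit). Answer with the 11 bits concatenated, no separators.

XOR of the 10 data bits: 0⊕0⊕1⊕0⊕1⊕0⊕0⊕0⊕1⊕1 = 0
Parity bit = 0 (so all 11 bits XOR to 0).

00101000110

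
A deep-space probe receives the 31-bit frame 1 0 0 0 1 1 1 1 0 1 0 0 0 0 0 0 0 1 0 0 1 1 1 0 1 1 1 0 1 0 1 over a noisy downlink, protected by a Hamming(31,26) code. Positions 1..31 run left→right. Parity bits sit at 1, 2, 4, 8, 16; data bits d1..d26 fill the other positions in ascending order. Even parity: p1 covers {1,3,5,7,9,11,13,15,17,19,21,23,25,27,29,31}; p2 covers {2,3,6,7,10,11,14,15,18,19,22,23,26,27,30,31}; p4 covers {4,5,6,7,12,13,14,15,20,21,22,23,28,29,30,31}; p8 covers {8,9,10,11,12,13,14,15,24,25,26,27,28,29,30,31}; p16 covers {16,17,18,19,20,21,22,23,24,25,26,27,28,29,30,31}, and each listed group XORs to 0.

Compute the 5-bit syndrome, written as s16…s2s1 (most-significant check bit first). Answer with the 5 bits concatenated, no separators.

11011

s1 (pos 1,3,5,7,9,11,13,15,17,19,21,23,25,27,29,31): 1⊕0⊕1⊕1⊕0⊕0⊕0⊕0⊕0⊕0⊕1⊕1⊕1⊕1⊕1⊕1 = 1
s2 (pos 2,3,6,7,10,11,14,15,18,19,22,23,26,27,30,31): 0⊕0⊕1⊕1⊕1⊕0⊕0⊕0⊕1⊕0⊕1⊕1⊕1⊕1⊕0⊕1 = 1
s4 (pos 4,5,6,7,12,13,14,15,20,21,22,23,28,29,30,31): 0⊕1⊕1⊕1⊕0⊕0⊕0⊕0⊕0⊕1⊕1⊕1⊕0⊕1⊕0⊕1 = 0
s8 (pos 8,9,10,11,12,13,14,15,24,25,26,27,28,29,30,31): 1⊕0⊕1⊕0⊕0⊕0⊕0⊕0⊕0⊕1⊕1⊕1⊕0⊕1⊕0⊕1 = 1
s16 (pos 16,17,18,19,20,21,22,23,24,25,26,27,28,29,30,31): 0⊕0⊕1⊕0⊕0⊕1⊕1⊕1⊕0⊕1⊕1⊕1⊕0⊕1⊕0⊕1 = 1
Syndrome s16…s1 = 11011 → error at position 27.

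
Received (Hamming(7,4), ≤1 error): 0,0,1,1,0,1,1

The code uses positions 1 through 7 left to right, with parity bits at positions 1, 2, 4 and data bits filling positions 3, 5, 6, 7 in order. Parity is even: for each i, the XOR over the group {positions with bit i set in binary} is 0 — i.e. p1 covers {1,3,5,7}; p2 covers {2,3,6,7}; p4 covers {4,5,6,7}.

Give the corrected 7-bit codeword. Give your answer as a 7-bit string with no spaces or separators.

0011001

s1 (pos 1,3,5,7): 0⊕1⊕0⊕1 = 0
s2 (pos 2,3,6,7): 0⊕1⊕1⊕1 = 1
s4 (pos 4,5,6,7): 1⊕0⊕1⊕1 = 1
Syndrome s4…s1 = 110 → error at position 6.
Flip position 6: 0011011 → 0011001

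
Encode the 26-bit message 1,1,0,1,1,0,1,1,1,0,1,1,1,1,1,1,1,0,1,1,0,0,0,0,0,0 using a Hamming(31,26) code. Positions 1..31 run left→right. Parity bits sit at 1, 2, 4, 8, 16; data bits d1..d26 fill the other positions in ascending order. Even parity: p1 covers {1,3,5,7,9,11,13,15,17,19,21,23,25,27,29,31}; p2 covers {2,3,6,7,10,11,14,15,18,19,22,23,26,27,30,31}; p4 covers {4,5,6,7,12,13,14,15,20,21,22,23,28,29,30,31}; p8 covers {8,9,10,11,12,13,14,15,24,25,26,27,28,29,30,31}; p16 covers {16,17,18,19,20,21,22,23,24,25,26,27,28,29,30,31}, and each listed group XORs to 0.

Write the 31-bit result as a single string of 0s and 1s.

1110101110111010111111011000000

Place data at non-parity positions: p1 p2 1 p4 1 0 1 p8 1 0 1 1 1 0 1 p16 1 1 1 1 1 1 0 1 1 0 0 0 0 0 0
p1 (pos 1,3,5,7,9,11,13,15,17,19,21,23,25,27,29,31): XOR of data positions = 1⊕1⊕1⊕1⊕1⊕1⊕1⊕1⊕1⊕1⊕0⊕1⊕0⊕0⊕0 = 1
p2 (pos 2,3,6,7,10,11,14,15,18,19,22,23,26,27,30,31): XOR of data positions = 1⊕0⊕1⊕0⊕1⊕0⊕1⊕1⊕1⊕1⊕0⊕0⊕0⊕0⊕0 = 1
p4 (pos 4,5,6,7,12,13,14,15,20,21,22,23,28,29,30,31): XOR of data positions = 1⊕0⊕1⊕1⊕1⊕0⊕1⊕1⊕1⊕1⊕0⊕0⊕0⊕0⊕0 = 0
p8 (pos 8,9,10,11,12,13,14,15,24,25,26,27,28,29,30,31): XOR of data positions = 1⊕0⊕1⊕1⊕1⊕0⊕1⊕1⊕1⊕0⊕0⊕0⊕0⊕0⊕0 = 1
p16 (pos 16,17,18,19,20,21,22,23,24,25,26,27,28,29,30,31): XOR of data positions = 1⊕1⊕1⊕1⊕1⊕1⊕0⊕1⊕1⊕0⊕0⊕0⊕0⊕0⊕0 = 0
Codeword: 1110101110111010111111011000000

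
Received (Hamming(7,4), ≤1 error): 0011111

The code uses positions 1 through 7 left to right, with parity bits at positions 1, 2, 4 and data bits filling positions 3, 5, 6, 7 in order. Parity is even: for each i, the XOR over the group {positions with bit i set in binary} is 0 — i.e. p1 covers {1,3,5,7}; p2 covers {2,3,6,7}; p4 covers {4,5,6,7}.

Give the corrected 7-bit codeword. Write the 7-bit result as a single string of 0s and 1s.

0001111

s1 (pos 1,3,5,7): 0⊕1⊕1⊕1 = 1
s2 (pos 2,3,6,7): 0⊕1⊕1⊕1 = 1
s4 (pos 4,5,6,7): 1⊕1⊕1⊕1 = 0
Syndrome s4…s1 = 011 → error at position 3.
Flip position 3: 0011111 → 0001111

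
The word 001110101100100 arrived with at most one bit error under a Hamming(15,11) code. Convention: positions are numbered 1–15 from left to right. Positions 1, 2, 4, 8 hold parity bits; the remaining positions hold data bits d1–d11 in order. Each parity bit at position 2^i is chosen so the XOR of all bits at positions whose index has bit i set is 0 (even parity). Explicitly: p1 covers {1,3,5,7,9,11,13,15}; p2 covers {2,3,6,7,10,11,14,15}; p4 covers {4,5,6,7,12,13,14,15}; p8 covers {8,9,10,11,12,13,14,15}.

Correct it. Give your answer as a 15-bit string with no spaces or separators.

s1 (pos 1,3,5,7,9,11,13,15): 0⊕1⊕1⊕1⊕1⊕0⊕1⊕0 = 1
s2 (pos 2,3,6,7,10,11,14,15): 0⊕1⊕0⊕1⊕1⊕0⊕0⊕0 = 1
s4 (pos 4,5,6,7,12,13,14,15): 1⊕1⊕0⊕1⊕0⊕1⊕0⊕0 = 0
s8 (pos 8,9,10,11,12,13,14,15): 0⊕1⊕1⊕0⊕0⊕1⊕0⊕0 = 1
Syndrome s8…s1 = 1011 → error at position 11.
Flip position 11: 001110101100100 → 001110101110100

001110101110100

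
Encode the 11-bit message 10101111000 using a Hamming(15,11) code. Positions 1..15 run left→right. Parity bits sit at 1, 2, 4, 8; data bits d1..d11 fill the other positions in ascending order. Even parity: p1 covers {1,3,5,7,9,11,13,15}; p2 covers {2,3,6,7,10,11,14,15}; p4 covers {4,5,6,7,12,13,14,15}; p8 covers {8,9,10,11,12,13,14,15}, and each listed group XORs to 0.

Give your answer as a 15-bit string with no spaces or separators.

101001001111000

Place data at non-parity positions: p1 p2 1 p4 0 1 0 p8 1 1 1 1 0 0 0
p1 (pos 1,3,5,7,9,11,13,15): XOR of data positions = 1⊕0⊕0⊕1⊕1⊕0⊕0 = 1
p2 (pos 2,3,6,7,10,11,14,15): XOR of data positions = 1⊕1⊕0⊕1⊕1⊕0⊕0 = 0
p4 (pos 4,5,6,7,12,13,14,15): XOR of data positions = 0⊕1⊕0⊕1⊕0⊕0⊕0 = 0
p8 (pos 8,9,10,11,12,13,14,15): XOR of data positions = 1⊕1⊕1⊕1⊕0⊕0⊕0 = 0
Codeword: 101001001111000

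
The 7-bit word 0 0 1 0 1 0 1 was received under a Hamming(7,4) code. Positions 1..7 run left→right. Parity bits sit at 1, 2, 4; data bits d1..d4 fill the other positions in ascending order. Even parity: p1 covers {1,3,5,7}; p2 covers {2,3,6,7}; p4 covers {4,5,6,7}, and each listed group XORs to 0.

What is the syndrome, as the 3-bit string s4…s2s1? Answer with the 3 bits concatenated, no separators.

001

s1 (pos 1,3,5,7): 0⊕1⊕1⊕1 = 1
s2 (pos 2,3,6,7): 0⊕1⊕0⊕1 = 0
s4 (pos 4,5,6,7): 0⊕1⊕0⊕1 = 0
Syndrome s4…s1 = 001 → error at position 1.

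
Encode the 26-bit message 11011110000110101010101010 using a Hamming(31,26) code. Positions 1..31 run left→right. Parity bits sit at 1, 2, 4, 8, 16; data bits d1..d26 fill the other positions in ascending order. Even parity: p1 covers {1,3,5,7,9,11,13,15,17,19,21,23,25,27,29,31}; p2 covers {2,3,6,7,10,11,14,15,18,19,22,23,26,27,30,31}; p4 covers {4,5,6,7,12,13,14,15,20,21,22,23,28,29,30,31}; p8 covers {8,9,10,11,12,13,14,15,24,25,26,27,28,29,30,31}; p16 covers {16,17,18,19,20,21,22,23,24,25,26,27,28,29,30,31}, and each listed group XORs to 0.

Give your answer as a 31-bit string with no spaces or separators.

Place data at non-parity positions: p1 p2 1 p4 1 0 1 p8 1 1 1 0 0 0 0 p16 1 1 0 1 0 1 0 1 0 1 0 1 0 1 0
p1 (pos 1,3,5,7,9,11,13,15,17,19,21,23,25,27,29,31): XOR of data positions = 1⊕1⊕1⊕1⊕1⊕0⊕0⊕1⊕0⊕0⊕0⊕0⊕0⊕0⊕0 = 0
p2 (pos 2,3,6,7,10,11,14,15,18,19,22,23,26,27,30,31): XOR of data positions = 1⊕0⊕1⊕1⊕1⊕0⊕0⊕1⊕0⊕1⊕0⊕1⊕0⊕1⊕0 = 0
p4 (pos 4,5,6,7,12,13,14,15,20,21,22,23,28,29,30,31): XOR of data positions = 1⊕0⊕1⊕0⊕0⊕0⊕0⊕1⊕0⊕1⊕0⊕1⊕0⊕1⊕0 = 0
p8 (pos 8,9,10,11,12,13,14,15,24,25,26,27,28,29,30,31): XOR of data positions = 1⊕1⊕1⊕0⊕0⊕0⊕0⊕1⊕0⊕1⊕0⊕1⊕0⊕1⊕0 = 1
p16 (pos 16,17,18,19,20,21,22,23,24,25,26,27,28,29,30,31): XOR of data positions = 1⊕1⊕0⊕1⊕0⊕1⊕0⊕1⊕0⊕1⊕0⊕1⊕0⊕1⊕0 = 0
Codeword: 0010101111100000110101010101010

0010101111100000110101010101010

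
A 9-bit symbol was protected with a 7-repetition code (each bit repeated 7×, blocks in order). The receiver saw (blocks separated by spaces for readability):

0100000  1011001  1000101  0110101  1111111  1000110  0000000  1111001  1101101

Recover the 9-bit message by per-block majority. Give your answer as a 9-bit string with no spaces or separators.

Block 1 (0100000): 1 one → 0
Block 2 (1011001): 4 ones → 1
Block 3 (1000101): 3 ones → 0
Block 4 (0110101): 4 ones → 1
Block 5 (1111111): 7 ones → 1
Block 6 (1000110): 3 ones → 0
Block 7 (0000000): 0 ones → 0
Block 8 (1111001): 5 ones → 1
Block 9 (1101101): 5 ones → 1

010110011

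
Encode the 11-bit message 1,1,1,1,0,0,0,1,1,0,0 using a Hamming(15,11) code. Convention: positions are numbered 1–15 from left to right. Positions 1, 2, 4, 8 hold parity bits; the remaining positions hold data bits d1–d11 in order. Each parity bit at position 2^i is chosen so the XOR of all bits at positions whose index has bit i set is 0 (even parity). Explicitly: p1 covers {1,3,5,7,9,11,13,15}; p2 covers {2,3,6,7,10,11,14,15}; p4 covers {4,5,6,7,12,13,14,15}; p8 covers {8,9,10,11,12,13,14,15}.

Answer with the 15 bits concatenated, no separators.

Place data at non-parity positions: p1 p2 1 p4 1 1 1 p8 0 0 0 1 1 0 0
p1 (pos 1,3,5,7,9,11,13,15): XOR of data positions = 1⊕1⊕1⊕0⊕0⊕1⊕0 = 0
p2 (pos 2,3,6,7,10,11,14,15): XOR of data positions = 1⊕1⊕1⊕0⊕0⊕0⊕0 = 1
p4 (pos 4,5,6,7,12,13,14,15): XOR of data positions = 1⊕1⊕1⊕1⊕1⊕0⊕0 = 1
p8 (pos 8,9,10,11,12,13,14,15): XOR of data positions = 0⊕0⊕0⊕1⊕1⊕0⊕0 = 0
Codeword: 011111100001100

011111100001100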